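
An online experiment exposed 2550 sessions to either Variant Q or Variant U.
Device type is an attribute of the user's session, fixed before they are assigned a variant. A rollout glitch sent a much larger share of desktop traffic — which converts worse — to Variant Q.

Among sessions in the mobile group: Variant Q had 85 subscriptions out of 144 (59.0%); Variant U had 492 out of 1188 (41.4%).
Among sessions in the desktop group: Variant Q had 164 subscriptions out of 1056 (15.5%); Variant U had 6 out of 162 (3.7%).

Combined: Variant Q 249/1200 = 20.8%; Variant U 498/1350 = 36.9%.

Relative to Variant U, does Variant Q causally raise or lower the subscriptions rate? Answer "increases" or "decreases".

The device type-specific comparison favours Variant Q throughout, but the pooled figures favour Variant U. The question is whether to condition on device type.
Device type satisfies the back-door criterion: it is not a descendant of the variant, and it blocks the spurious path from variant to outcome. Adjusting for it (i.e., using the within-device type rates) gives the causal effect.
Within each level — mobile: 59.0% vs 41.4%; desktop: 15.5% vs 3.7% — Variant Q is higher every time.

increases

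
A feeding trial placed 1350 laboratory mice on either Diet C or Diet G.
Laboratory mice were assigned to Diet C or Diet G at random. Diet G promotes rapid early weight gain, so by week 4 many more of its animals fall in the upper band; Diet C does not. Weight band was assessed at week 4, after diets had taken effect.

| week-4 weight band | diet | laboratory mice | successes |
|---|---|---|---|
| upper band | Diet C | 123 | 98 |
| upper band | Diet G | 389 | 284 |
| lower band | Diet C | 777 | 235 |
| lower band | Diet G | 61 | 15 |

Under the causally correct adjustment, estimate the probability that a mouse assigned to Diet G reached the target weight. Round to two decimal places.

Because the diet influences week-4 weight band, week-4 weight band is a post-treatment mediator, not a confounder. Stratifying on it would bias the estimate; the causal effect is the crude pooled difference.
So P(outcome | do(Diet G)) is just the pooled rate for Diet G: 299/450 = 0.664.

0.66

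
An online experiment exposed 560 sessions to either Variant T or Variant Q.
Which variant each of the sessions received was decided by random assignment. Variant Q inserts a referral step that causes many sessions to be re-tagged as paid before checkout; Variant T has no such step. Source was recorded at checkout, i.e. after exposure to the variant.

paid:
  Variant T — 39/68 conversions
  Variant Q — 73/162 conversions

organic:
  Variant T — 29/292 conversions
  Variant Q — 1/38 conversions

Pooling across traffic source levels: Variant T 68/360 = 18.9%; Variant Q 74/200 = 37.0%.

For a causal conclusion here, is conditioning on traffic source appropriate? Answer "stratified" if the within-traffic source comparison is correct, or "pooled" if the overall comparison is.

pooled

Within every traffic source level Variant T has the higher rate, yet pooled Variant Q does — Simpson's reversal.
Traffic source here is a post-treatment variable shaped by the variant; conditioning on it would introduce bias rather than remove it. The overall comparison is the causal one.
Pooled: Variant T 18.9% vs Variant Q 37.0%; Variant Q is higher overall.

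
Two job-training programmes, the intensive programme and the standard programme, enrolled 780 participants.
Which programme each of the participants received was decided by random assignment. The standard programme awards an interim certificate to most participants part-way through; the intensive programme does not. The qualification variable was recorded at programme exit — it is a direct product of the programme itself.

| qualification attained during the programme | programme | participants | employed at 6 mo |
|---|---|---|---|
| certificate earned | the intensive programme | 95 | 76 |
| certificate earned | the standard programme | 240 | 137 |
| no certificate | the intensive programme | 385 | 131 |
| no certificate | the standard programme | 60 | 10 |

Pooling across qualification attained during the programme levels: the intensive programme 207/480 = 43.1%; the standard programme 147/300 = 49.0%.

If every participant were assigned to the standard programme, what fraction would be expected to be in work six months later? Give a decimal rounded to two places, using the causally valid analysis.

0.49

The qualification attained during the programme-specific comparison favours the intensive programme throughout, but the pooled figures favour the standard programme. The question is whether to condition on qualification attained during the programme.
Qualification attained during the programme is recorded after the programme and is itself shifted by it — it sits on the causal path from programme to outcome. Conditioning on a mediator would strip out part of the effect we want; the pooled comparison gives the total causal effect.
So P(outcome | do(the standard programme)) is just the pooled rate for the standard programme: 147/300 = 0.490.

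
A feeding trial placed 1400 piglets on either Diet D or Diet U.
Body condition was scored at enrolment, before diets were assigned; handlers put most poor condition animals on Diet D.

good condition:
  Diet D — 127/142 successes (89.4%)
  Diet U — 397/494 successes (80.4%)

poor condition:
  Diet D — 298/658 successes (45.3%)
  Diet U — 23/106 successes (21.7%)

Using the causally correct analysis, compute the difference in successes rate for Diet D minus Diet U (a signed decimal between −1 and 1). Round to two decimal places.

Diet D is higher inside every starting body condition stratum but Diet U is higher in aggregate. Whether to stratify depends on how starting body condition relates to the diet.
Nothing the diet does changes starting body condition; the imbalance is an allocation artefact. With starting body condition also predicting the outcome, the pooled figure is confounded, and the within-stratum comparison is the causal one.
Adjusting over the population distribution of starting body condition: 0.454·(0.894−0.804) + 0.546·(0.453−0.217) = +0.170.

+0.17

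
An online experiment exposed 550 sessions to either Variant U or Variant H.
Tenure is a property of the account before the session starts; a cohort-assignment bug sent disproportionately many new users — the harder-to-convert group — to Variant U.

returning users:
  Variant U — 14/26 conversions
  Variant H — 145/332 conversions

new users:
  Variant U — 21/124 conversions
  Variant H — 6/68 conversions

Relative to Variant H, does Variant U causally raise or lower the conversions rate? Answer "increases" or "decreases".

increases

Variant U is higher inside every user tenure stratum but Variant H is higher in aggregate. Whether to stratify depends on how user tenure relates to the variant.
Since user tenure is a pre-existing factor (not a product of the variant) and it affects the outcome on its own, it is a confounder. The stratified rates, not the pooled rate, identify the causal effect.
Within each level — returning users: 53.8% vs 43.7%; new users: 16.9% vs 8.8% — Variant U is higher every time.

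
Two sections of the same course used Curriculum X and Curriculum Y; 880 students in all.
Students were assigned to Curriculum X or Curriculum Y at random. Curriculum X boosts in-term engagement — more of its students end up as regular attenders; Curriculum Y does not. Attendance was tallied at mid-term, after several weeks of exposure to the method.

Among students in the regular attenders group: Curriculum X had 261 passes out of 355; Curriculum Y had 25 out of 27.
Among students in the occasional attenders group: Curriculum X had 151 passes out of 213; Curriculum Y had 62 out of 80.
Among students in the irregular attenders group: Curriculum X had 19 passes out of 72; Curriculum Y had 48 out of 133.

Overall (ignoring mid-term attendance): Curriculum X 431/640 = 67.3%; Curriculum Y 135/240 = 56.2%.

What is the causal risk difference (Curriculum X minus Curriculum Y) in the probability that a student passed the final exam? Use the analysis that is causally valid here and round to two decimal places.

+0.11

Mid-term attendance here is a post-treatment variable shaped by the teaching method; conditioning on it would introduce bias rather than remove it. The overall comparison is the causal one.
The causal difference is the pooled difference: 0.673 − 0.562 = +0.111.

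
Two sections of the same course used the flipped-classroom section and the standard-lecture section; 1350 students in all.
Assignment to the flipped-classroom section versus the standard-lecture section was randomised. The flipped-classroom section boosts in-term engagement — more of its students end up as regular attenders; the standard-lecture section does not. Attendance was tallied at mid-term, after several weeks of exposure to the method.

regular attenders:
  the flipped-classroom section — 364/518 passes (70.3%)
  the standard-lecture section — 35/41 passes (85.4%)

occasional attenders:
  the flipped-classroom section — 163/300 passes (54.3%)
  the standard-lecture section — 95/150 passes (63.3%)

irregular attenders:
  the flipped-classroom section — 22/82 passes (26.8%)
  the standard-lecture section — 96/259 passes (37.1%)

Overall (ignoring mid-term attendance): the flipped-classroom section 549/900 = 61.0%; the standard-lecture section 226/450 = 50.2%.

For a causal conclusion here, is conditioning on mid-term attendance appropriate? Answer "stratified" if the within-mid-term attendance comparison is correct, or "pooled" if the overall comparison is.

pooled

the standard-lecture section is higher inside every mid-term attendance stratum but the flipped-classroom section is higher in aggregate. Whether to stratify depends on how mid-term attendance relates to the teaching method.
Because the teaching method influences mid-term attendance, mid-term attendance is a post-treatment mediator, not a confounder. Stratifying on it would bias the estimate; the causal effect is the crude pooled difference.
Pooled: the flipped-classroom section 61.0% vs the standard-lecture section 50.2%; the flipped-classroom section is higher overall.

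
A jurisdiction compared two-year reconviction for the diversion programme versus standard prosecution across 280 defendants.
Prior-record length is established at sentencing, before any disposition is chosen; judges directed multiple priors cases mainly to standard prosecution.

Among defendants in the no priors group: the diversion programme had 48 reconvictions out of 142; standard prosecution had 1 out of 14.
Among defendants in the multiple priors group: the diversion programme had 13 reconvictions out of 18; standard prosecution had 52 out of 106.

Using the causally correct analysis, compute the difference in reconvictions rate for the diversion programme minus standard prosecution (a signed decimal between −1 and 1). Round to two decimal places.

Prior-record length differs across dispositions for reasons unrelated to any effect of the disposition itself, and it separately predicts the outcome — a classic confounder. We must compare within prior-record length levels.
Adjusting over the population distribution of prior-record length: 0.557·(0.338−0.071) + 0.443·(0.722−0.491) = +0.251.

+0.25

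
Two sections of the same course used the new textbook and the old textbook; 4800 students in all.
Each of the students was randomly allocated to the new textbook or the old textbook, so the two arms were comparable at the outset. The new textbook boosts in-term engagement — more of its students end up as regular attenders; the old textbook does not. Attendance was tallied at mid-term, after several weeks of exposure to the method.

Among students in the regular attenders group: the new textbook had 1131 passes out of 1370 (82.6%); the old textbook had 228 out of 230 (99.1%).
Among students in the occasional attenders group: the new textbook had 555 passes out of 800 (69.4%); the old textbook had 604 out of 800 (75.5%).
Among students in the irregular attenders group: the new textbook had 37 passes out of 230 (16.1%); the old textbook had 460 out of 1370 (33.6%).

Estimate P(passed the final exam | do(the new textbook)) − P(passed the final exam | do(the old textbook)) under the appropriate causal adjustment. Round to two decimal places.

the old textbook is higher inside every mid-term attendance stratum but the new textbook is higher in aggregate. Whether to stratify depends on how mid-term attendance relates to the teaching method.
Mid-term attendance is downstream of the teaching method. One should not condition on a consequence of treatment, so the overall rates are the right comparison.
The causal difference is the pooled difference: 0.718 − 0.538 = +0.180.

+0.18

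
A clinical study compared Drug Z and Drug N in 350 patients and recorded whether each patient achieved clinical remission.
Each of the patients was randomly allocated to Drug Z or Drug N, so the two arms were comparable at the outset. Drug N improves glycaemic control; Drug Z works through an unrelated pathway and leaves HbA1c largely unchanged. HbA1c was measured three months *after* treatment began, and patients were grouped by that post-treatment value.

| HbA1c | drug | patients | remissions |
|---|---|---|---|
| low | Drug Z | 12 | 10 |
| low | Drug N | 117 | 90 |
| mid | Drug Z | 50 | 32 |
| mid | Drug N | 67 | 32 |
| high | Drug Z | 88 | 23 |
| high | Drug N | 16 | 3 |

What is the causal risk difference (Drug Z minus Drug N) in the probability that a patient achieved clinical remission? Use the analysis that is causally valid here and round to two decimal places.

-0.19

HbA1c here is a post-treatment variable shaped by the drug; conditioning on it would introduce bias rather than remove it. The overall comparison is the causal one.
The causal difference is the pooled difference: 0.433 − 0.625 = -0.192.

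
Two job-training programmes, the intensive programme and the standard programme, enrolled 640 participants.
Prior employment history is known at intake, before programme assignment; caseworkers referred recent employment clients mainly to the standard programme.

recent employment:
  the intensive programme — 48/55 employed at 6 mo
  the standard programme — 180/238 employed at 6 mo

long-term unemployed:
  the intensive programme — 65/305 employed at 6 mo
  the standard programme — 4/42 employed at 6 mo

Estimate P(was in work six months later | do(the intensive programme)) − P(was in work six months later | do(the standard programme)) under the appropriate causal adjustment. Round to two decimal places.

+0.12

Since prior employment history is a pre-existing factor (not a product of the programme) and it affects the outcome on its own, it is a confounder. The stratified rates, not the pooled rate, identify the causal effect.
Adjusting over the population distribution of prior employment history: 0.458·(0.873−0.756) + 0.542·(0.213−0.095) = +0.117.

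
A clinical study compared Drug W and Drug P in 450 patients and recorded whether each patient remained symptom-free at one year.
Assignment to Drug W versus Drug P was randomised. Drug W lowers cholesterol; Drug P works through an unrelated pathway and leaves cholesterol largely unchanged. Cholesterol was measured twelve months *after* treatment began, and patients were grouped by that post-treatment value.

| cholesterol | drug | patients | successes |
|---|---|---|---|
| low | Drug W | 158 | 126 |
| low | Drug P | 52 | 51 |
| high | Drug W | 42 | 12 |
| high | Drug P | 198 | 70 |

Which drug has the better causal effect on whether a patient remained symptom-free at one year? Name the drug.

Drug W

Drug P is higher inside every cholesterol stratum but Drug W is higher in aggregate. Whether to stratify depends on how cholesterol relates to the drug.
Stratifying would compare drugs among patients the drugs themselves sorted into cholesterol groups — a form of selection on an intermediate. The unconditioned pooled rates give the total causal effect.
Pooled: Drug W 69.0% vs Drug P 48.4%; Drug W is higher overall.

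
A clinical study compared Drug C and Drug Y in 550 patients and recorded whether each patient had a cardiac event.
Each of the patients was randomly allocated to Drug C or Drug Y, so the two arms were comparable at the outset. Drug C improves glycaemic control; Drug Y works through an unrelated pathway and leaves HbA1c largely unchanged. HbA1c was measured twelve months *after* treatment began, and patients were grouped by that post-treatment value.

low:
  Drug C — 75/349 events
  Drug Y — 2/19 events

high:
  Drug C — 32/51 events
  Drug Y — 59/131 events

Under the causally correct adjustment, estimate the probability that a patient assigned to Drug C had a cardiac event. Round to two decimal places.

0.27

The HbA1c-specific comparison favours Drug Y throughout, but the pooled figures favour Drug C. The question is whether to condition on HbA1c.
Because the drug influences HbA1c, HbA1c is a post-treatment mediator, not a confounder. Stratifying on it would bias the estimate; the causal effect is the crude pooled difference.
So P(outcome | do(Drug C)) is just the pooled rate for Drug C: 107/400 = 0.268.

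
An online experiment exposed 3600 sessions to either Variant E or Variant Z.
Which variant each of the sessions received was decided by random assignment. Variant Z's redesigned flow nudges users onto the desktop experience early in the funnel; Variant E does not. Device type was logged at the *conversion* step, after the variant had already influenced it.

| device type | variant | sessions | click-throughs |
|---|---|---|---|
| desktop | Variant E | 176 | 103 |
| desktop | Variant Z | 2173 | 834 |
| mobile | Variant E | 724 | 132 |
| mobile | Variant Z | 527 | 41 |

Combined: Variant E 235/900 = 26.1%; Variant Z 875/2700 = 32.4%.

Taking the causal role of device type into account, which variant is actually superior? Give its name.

Variant Z

Stratifying would compare variants among sessions the variants themselves sorted into device type groups — a form of selection on an intermediate. The unconditioned pooled rates give the total causal effect.
Pooled: Variant E 26.1% vs Variant Z 32.4%; Variant Z is higher overall.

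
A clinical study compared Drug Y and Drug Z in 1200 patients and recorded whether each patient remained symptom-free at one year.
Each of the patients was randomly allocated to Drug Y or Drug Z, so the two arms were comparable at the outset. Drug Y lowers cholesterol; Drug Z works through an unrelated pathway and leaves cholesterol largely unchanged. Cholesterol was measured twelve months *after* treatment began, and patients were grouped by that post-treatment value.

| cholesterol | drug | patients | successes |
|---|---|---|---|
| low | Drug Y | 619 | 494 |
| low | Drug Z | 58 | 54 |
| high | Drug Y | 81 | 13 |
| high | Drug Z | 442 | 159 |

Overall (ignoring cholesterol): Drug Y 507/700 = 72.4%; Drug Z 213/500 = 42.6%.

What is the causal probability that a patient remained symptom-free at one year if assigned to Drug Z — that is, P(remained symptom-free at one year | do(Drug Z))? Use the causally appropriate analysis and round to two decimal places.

Cholesterol lies on the pathway drug → cholesterol → outcome, so adjusting for it blocks the indirect effect. For the total causal effect of drug, use the unadjusted pooled rates.
So P(outcome | do(Drug Z)) is just the pooled rate for Drug Z: 213/500 = 0.426.

0.43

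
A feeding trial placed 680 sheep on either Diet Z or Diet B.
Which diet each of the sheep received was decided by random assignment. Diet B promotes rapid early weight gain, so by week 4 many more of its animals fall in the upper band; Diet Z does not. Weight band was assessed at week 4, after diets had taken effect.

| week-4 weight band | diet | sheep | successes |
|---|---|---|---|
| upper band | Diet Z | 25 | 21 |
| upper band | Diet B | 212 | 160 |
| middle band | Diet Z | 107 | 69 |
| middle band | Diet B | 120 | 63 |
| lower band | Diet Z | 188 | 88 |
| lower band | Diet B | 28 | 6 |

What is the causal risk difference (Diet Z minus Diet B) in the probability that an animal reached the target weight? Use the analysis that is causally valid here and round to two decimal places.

-0.08

Week-4 weight band is recorded after the diet and is itself shifted by it — it sits on the causal path from diet to outcome. Conditioning on a mediator would strip out part of the effect we want; the pooled comparison gives the total causal effect.
The causal difference is the pooled difference: 0.556 − 0.636 = -0.080.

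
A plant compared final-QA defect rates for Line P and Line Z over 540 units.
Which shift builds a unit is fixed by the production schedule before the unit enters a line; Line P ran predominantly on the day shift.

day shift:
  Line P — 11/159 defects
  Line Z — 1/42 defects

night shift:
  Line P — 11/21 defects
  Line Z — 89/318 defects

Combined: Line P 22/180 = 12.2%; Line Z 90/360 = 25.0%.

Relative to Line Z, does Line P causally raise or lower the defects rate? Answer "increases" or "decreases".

increases

The stratified and pooled comparisons disagree (Line Z wins within each shift; Line P wins overall), so the answer turns on the causal role of shift.
Shift differs across lines for reasons unrelated to any effect of the line itself, and it separately predicts the outcome — a classic confounder. We must compare within shift levels.
Within each level — day shift: 6.9% vs 2.4%; night shift: 52.4% vs 28.0% — Line Z is lower every time.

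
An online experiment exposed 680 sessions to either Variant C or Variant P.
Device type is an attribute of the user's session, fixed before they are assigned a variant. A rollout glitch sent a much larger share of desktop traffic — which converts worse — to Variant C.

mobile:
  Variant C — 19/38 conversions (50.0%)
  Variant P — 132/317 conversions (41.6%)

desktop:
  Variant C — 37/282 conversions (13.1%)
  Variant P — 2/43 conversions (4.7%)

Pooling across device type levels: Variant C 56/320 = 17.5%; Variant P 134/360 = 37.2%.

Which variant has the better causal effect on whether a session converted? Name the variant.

Variant C is higher inside every device type stratum but Variant P is higher in aggregate. Whether to stratify depends on how device type relates to the variant.
Since device type is a pre-existing factor (not a product of the variant) and it affects the outcome on its own, it is a confounder. The stratified rates, not the pooled rate, identify the causal effect.
Within each level — mobile: 50.0% vs 41.6%; desktop: 13.1% vs 4.7% — Variant C is higher every time.

Variant C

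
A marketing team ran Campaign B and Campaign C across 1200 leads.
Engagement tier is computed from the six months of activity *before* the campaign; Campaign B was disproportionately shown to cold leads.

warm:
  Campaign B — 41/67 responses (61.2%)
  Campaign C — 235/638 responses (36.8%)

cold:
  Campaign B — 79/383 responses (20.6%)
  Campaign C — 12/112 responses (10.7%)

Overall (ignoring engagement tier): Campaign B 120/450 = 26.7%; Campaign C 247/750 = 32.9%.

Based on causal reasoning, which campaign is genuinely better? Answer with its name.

Here engagement tier is a common cause — it drives both which campaign a case falls under and the outcome. The crude comparison mixes populations; the stratum-specific rates are the causally relevant ones.
Within each level — warm: 61.2% vs 36.8%; cold: 20.6% vs 10.7% — Campaign B is higher every time.

Campaign B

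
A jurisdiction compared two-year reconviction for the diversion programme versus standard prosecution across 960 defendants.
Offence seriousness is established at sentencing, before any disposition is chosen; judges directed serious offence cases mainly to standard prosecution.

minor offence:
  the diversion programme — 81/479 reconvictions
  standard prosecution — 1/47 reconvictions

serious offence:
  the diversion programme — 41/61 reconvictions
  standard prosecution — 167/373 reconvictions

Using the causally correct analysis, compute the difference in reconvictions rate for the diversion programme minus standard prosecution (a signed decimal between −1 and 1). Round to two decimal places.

+0.18

standard prosecution is lower inside every offence seriousness stratum but the diversion programme is lower in aggregate. Whether to stratify depends on how offence seriousness relates to the disposition.
Offence seriousness satisfies the back-door criterion: it is not a descendant of the disposition, and it blocks the spurious path from disposition to outcome. Adjusting for it (i.e., using the within-offence seriousness rates) gives the causal effect.
Adjusting over the population distribution of offence seriousness: 0.548·(0.169−0.021) + 0.452·(0.672−0.448) = +0.182.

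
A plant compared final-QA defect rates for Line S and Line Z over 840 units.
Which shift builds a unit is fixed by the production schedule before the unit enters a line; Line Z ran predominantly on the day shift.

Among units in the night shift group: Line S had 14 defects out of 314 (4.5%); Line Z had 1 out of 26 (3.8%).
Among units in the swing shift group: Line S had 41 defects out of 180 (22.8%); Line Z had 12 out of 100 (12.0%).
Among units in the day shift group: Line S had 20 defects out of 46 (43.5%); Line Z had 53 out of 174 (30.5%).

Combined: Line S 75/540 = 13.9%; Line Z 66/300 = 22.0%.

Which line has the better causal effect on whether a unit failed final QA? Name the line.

Here shift is a common cause — it drives both which line a case falls under and the outcome. The crude comparison mixes populations; the stratum-specific rates are the causally relevant ones.
Within each level — night shift: 4.5% vs 3.8%; swing shift: 22.8% vs 12.0%; day shift: 43.5% vs 30.5% — Line Z is lower every time.

Line Z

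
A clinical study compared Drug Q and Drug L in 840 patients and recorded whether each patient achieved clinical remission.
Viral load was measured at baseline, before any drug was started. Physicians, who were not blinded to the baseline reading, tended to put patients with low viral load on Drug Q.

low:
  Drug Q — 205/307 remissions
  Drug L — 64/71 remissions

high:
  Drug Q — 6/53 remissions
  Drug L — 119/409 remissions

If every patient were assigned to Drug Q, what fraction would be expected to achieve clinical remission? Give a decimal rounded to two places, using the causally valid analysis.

0.36

Viral load differs across drugs for reasons unrelated to any effect of the drug itself, and it separately predicts the outcome — a classic confounder. We must compare within viral load levels.
Standardising Drug Q to the population viral load mix: 0.450·205/307 + 0.550·6/53 = 0.363.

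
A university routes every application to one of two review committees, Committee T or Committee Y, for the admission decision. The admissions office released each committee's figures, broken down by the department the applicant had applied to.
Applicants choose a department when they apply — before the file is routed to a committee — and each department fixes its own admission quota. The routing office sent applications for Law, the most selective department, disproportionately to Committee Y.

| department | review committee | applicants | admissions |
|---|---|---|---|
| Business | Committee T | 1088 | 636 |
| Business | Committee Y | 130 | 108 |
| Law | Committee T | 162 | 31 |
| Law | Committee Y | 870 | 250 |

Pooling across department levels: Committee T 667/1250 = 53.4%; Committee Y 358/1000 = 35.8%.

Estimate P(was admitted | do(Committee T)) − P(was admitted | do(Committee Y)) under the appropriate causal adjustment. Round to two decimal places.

-0.18

The imbalance in department arose from how applicants were allocated, not from anything the review committee did; and department independently affects the outcome. The pooled gap is confounded — condition on department.
Adjusting over the population distribution of department: 0.541·(0.585−0.831) + 0.459·(0.191−0.287) = -0.177.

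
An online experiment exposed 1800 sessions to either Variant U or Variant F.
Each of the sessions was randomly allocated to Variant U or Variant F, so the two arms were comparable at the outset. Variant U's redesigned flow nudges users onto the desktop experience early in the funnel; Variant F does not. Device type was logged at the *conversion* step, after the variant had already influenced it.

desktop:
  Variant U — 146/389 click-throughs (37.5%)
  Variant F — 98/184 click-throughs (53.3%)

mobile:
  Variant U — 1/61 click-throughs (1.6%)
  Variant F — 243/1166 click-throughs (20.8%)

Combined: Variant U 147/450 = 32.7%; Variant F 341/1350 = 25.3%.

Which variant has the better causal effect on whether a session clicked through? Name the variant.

Variant U

Device type lies on the pathway variant → device type → outcome, so adjusting for it blocks the indirect effect. For the total causal effect of variant, use the unadjusted pooled rates.
Pooled: Variant U 32.7% vs Variant F 25.3%; Variant U is higher overall.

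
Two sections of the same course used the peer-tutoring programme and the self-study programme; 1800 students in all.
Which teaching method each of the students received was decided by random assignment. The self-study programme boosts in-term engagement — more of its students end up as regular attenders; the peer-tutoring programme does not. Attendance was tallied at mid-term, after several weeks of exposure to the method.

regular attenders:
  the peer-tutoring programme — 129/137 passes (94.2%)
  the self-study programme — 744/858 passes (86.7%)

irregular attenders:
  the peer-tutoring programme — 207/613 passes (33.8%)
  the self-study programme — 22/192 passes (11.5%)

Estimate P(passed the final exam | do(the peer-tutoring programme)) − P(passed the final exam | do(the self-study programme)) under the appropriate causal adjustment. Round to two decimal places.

-0.28

Within every mid-term attendance level the peer-tutoring programme has the higher rate, yet pooled the self-study programme does — Simpson's reversal.
Stratifying would compare teaching methods among students the teaching methods themselves sorted into mid-term attendance groups — a form of selection on an intermediate. The unconditioned pooled rates give the total causal effect.
The causal difference is the pooled difference: 0.448 − 0.730 = -0.282.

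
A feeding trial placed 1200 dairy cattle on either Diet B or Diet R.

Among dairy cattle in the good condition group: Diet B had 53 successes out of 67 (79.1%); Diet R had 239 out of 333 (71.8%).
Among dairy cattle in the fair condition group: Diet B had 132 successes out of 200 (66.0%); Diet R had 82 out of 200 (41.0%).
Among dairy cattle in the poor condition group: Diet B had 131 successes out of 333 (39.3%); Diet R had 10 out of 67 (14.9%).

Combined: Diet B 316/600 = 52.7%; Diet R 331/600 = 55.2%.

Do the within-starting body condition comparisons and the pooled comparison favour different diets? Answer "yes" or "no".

yes

Within each starting body condition level (good condition 79.1% vs 71.8%; fair condition 66.0% vs 41.0%; poor condition 39.3% vs 14.9%), Diet B has the higher rate every time. Pooled: 52.7% vs 55.2% — Diet R has the higher rate overall. The two comparisons disagree.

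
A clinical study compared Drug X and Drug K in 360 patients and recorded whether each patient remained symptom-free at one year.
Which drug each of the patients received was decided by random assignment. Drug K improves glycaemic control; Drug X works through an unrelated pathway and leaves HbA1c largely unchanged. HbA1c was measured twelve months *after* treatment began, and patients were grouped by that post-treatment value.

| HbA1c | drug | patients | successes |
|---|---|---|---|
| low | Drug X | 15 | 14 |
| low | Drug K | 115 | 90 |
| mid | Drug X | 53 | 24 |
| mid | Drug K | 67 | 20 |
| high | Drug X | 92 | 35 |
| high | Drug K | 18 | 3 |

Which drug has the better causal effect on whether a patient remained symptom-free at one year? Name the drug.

Drug K

The stratified and pooled comparisons disagree (Drug X wins within each HbA1c; Drug K wins overall), so the answer turns on the causal role of HbA1c.
The distribution of HbA1c is itself part of what the drug does — it is an intermediate outcome. Holding it fixed would remove that part of the effect; the total effect is the pooled difference.
Pooled: Drug X 45.6% vs Drug K 56.5%; Drug K is higher overall.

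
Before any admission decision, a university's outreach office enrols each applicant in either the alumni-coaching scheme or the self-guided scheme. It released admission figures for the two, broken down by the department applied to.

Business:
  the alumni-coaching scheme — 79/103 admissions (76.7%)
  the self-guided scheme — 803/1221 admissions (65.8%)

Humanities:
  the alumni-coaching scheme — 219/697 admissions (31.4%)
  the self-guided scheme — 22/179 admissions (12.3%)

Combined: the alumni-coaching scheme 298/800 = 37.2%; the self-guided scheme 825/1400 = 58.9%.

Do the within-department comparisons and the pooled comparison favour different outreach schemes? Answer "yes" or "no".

yes

Within each department level (Business 76.7% vs 65.8%; Humanities 31.4% vs 12.3%), the alumni-coaching scheme has the higher rate every time. Pooled: 37.2% vs 58.9% — the self-guided scheme has the higher rate overall. The two comparisons disagree.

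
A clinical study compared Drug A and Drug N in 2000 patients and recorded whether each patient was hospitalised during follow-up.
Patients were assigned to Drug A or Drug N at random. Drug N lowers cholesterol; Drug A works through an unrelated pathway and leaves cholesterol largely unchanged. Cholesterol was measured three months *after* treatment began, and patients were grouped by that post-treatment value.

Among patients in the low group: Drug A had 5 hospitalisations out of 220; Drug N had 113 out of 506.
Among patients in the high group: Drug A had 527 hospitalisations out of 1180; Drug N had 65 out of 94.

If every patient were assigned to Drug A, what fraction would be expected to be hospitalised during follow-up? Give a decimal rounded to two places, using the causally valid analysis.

Cholesterol is downstream of the drug. One should not condition on a consequence of treatment, so the overall rates are the right comparison.
So P(outcome | do(Drug A)) is just the pooled rate for Drug A: 532/1400 = 0.380.

0.38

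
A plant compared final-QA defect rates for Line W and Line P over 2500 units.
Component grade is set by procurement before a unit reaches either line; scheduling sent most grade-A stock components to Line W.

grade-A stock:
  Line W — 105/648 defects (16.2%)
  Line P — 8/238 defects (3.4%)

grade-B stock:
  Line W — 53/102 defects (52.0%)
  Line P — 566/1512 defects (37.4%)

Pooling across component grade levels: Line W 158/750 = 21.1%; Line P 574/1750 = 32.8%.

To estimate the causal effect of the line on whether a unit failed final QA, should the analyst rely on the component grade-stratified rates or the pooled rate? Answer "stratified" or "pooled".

stratified

The component grade-specific comparison favours Line P throughout, but the pooled figures favour Line W. The question is whether to condition on component grade.
The imbalance in component grade arose from how units were allocated, not from anything the line did; and component grade independently affects the outcome. The pooled gap is confounded — condition on component grade.
Within each level — grade-A stock: 16.2% vs 3.4%; grade-B stock: 52.0% vs 37.4% — Line P is lower every time.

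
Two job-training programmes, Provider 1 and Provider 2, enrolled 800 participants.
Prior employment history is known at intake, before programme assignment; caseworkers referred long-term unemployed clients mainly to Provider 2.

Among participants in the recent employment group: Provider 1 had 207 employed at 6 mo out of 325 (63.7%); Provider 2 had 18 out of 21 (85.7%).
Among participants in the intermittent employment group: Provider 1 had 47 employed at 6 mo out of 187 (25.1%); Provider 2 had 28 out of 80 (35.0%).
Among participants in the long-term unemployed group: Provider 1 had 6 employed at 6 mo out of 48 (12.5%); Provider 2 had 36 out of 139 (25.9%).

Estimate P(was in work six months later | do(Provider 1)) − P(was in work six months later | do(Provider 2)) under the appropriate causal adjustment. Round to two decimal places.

The stratified and pooled comparisons disagree (Provider 2 wins within each prior employment history; Provider 1 wins overall), so the answer turns on the causal role of prior employment history.
Prior employment history satisfies the back-door criterion: it is not a descendant of the programme, and it blocks the spurious path from programme to outcome. Adjusting for it (i.e., using the within-prior employment history rates) gives the causal effect.
Adjusting over the population distribution of prior employment history: 0.432·(0.637−0.857) + 0.334·(0.251−0.350) + 0.234·(0.125−0.259) = -0.159.

-0.16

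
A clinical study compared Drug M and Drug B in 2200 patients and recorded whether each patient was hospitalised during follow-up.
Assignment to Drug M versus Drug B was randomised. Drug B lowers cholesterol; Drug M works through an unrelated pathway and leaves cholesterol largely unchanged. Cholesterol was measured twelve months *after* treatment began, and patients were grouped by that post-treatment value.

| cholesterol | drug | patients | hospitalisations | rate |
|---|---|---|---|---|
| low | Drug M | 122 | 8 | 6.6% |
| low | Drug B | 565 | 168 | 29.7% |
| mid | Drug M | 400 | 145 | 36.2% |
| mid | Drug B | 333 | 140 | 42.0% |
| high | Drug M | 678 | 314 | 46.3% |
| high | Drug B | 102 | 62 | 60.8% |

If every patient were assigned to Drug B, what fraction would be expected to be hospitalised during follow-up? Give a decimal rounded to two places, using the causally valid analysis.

The distribution of cholesterol is itself part of what the drug does — it is an intermediate outcome. Holding it fixed would remove that part of the effect; the total effect is the pooled difference.
So P(outcome | do(Drug B)) is just the pooled rate for Drug B: 370/1000 = 0.370.

0.37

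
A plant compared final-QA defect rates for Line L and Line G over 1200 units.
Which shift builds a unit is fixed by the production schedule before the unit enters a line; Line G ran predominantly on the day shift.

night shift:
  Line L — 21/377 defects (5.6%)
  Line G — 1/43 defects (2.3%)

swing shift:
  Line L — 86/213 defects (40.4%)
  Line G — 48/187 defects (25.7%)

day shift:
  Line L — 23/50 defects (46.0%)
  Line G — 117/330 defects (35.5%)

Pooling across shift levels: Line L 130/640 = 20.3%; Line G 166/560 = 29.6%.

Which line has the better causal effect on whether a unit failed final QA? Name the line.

Here shift is a common cause — it drives both which line a case falls under and the outcome. The crude comparison mixes populations; the stratum-specific rates are the causally relevant ones.
Within each level — night shift: 5.6% vs 2.3%; swing shift: 40.4% vs 25.7%; day shift: 46.0% vs 35.5% — Line G is lower every time.

Line G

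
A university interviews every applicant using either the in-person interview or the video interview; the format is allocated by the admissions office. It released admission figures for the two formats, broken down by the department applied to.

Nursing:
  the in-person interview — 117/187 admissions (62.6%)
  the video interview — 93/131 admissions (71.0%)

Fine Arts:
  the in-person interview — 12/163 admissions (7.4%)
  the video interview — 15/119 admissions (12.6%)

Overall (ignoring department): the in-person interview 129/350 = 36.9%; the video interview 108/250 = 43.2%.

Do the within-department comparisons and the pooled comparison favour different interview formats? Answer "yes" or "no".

no

Within each department level (Nursing 62.6% vs 71.0%; Fine Arts 7.4% vs 12.6%), the video interview has the higher rate every time. Pooled: 36.9% vs 43.2% — the video interview has the higher rate overall. They agree.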